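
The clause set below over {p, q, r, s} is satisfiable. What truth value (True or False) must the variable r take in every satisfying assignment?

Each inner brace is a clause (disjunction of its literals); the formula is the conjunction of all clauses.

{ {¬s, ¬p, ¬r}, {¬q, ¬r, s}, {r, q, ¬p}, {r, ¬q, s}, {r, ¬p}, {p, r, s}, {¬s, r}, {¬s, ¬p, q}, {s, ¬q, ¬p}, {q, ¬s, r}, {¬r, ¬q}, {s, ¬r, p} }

True

Suppose r = False.
(¬p) alone gives p = False.
(s) alone gives s = True.
Now (¬s) is unsatisfied and unit — conflict.
So every satisfying assignment has r = True.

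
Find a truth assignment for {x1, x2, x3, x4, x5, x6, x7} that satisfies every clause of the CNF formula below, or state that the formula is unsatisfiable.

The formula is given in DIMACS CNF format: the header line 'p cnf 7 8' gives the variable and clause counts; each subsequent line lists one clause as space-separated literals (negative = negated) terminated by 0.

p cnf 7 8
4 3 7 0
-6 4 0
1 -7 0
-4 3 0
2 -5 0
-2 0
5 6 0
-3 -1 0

Unit clause (¬x2) forces x2 = False.
Unit clause (¬x5) forces x5 = False.
Unit clause (x6) forces x6 = True.
Unit clause (x4) forces x4 = True.
Unit clause (x3) forces x3 = True.
Unit clause (¬x1) forces x1 = False.
Unit clause (¬x7) forces x7 = False.
Every clause now holds.

x1 ↦ False,  x2 ↦ False,  x3 ↦ True,  x4 ↦ True,  x5 ↦ False,  x6 ↦ True,  x7 ↦ False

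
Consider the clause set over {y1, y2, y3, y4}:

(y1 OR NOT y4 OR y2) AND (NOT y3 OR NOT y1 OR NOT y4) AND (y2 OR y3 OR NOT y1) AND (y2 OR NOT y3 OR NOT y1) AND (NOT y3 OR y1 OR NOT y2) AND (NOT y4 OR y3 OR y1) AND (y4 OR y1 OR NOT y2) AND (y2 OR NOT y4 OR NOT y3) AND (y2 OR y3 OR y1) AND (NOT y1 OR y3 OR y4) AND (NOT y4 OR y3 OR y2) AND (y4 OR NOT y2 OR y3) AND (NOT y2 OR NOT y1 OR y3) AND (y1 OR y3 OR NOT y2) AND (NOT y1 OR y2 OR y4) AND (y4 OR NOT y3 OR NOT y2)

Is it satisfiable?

Yes, satisfiable

Branch on y1: set y1 = false.
Branch on y4: set y4 = false.
Unit clause (NOT y2) forces y2 = false.
Unit clause (y3) forces y3 = true.
All clauses are satisfied.
A satisfying assignment: y1=false, y2=false, y3=true, y4=false.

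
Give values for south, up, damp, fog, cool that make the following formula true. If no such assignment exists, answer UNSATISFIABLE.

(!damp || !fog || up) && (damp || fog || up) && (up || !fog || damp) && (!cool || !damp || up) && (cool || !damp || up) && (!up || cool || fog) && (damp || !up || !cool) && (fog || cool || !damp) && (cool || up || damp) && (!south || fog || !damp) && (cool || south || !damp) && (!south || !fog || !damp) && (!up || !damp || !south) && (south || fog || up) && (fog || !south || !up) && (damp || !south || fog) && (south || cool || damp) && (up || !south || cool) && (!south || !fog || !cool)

south ↦ true,  up ↦ true,  damp ↦ false,  fog ↦ true,  cool ↦ false

Try damp = false.
Try fog = true.
The clause (up) is unit, so up = true.
The clause (!cool) is unit, so cool = false.
The clause (south) is unit, so south = true.
Every clause now holds.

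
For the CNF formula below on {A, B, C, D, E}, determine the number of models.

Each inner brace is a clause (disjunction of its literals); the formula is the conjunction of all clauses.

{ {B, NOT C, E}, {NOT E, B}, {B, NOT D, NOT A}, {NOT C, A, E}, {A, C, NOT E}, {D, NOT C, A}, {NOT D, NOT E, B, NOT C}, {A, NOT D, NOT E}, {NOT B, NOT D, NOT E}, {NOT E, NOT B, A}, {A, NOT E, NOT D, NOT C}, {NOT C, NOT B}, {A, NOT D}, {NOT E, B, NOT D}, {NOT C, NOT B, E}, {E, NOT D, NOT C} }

6

There are 2^5 = 32 truth assignments over (A, B, C, D, E).
Split on E. With E = true, the clauses containing E are satisfied and NOT E drops from the rest; 1 of the 2^4 = 16 assignments to the other variables satisfy what remains.
With E = false, by the same count on the reduced clause set, 5 assignments work.
(One model: A=F, B=F, C=F, D=F, E=F.)
Total: 1 + 5 = 6.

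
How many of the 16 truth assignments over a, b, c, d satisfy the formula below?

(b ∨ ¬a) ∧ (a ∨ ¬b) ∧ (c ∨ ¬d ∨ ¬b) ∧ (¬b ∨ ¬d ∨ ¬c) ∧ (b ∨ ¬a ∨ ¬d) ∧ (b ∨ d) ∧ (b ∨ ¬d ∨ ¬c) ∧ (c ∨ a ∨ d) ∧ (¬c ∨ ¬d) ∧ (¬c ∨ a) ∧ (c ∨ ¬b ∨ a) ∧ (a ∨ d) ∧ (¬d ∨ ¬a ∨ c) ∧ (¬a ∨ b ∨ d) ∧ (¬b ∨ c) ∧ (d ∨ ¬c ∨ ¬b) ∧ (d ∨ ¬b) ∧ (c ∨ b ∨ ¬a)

1

There are 2^4 = 16 truth assignments over (a, b, c, d).
Check each against the 18 clauses (columns in the order a, b, c, d):
  F F F F  ✗ fails (b ∨ d)
  F F F T  ✓ satisfies all
  F F T F  ✗ fails (b ∨ d)
  F F T T  ✗ fails (b ∨ ¬d ∨ ¬c)
  F T F F  ✗ fails (a ∨ ¬b)
  F T F T  ✗ fails (a ∨ ¬b)
  F T T F  ✗ fails (a ∨ ¬b)
  F T T T  ✗ fails (a ∨ ¬b)
  T F F F  ✗ fails (b ∨ ¬a)
  T F F T  ✗ fails (b ∨ ¬a)
  T F T F  ✗ fails (b ∨ ¬a)
  T F T T  ✗ fails (b ∨ ¬a)
  T T F F  ✗ fails (¬b ∨ c)
  T T F T  ✗ fails (c ∨ ¬d ∨ ¬b)
  T T T F  ✗ fails (d ∨ ¬c ∨ ¬b)
  T T T T  ✗ fails (¬b ∨ ¬d ∨ ¬c)
1 of the 16 rows is a model.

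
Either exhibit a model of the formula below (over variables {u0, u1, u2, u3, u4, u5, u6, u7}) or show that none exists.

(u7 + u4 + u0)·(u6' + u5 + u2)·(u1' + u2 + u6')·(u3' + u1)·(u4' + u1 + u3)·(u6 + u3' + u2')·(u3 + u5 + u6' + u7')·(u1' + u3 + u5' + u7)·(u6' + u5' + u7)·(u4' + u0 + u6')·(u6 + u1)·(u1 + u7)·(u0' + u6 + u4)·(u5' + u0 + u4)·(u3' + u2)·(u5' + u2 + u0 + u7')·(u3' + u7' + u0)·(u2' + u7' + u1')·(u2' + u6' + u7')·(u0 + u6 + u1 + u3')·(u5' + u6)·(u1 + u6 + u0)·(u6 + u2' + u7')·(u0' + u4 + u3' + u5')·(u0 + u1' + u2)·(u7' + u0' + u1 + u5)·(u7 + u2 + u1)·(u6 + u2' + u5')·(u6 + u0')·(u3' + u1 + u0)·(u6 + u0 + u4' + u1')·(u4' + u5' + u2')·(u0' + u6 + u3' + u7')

u0: 1,  u1: 1,  u2: 1,  u3: 0,  u4: 0,  u5: 0,  u6: 1,  u7: 0

Try u3 = 0.
Try u4 = 0.
Try u7 = 0.
(u0) alone gives u0 = 1.
(u1) alone gives u1 = 1.
(u5') alone gives u5 = 0.
(u6) alone gives u6 = 1.
(u2) alone gives u2 = 1.
All clauses are satisfied.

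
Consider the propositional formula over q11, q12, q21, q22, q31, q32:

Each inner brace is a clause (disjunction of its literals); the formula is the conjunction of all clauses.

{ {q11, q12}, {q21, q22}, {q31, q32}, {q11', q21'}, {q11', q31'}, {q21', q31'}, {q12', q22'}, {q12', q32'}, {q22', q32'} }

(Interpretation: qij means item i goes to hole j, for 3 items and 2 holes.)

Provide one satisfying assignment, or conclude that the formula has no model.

UNSATISFIABLE

Case q11 = 1:
From the singleton clause (q21'), q21 = 0.
From the singleton clause (q22), q22 = 1.
From the singleton clause (q31'), q31 = 0.
From the singleton clause (q32), q32 = 1.
But (q32') is also a unit clause — contradiction.
Undo q11 and try q11 = 0.
From the singleton clause (q12), q12 = 1.
From the singleton clause (q22'), q22 = 0.
From the singleton clause (q21), q21 = 1.
From the singleton clause (q31'), q31 = 0.
From the singleton clause (q32), q32 = 1.
But (q32') is also a unit clause — contradiction.
Neither q11 = 1 nor q11 = 0 works.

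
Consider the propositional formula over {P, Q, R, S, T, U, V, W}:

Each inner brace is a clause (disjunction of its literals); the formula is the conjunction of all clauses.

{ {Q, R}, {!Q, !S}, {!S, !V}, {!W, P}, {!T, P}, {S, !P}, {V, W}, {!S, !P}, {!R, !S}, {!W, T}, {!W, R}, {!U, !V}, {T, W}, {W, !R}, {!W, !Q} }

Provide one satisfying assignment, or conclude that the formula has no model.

UNSATISFIABLE

Suppose Q = true.
(!S) alone gives S = false.
(!P) alone gives P = false.
(!W) alone gives W = false.
(!T) alone gives T = false.
That conflicts with the unit clause (T).
So Q must be the other value — set Q = false.
(R) alone gives R = true.
(!S) alone gives S = false.
(!P) alone gives P = false.
(!W) alone gives W = false.
That conflicts with the unit clause (W).
Both values of Q lead to a conflict.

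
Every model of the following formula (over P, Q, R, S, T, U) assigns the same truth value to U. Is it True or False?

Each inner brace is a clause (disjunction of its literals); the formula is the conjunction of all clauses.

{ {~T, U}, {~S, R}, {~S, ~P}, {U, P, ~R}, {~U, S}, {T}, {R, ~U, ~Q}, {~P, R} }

Suppose U = 0.
The clause (~T) is unit, so T = 0.
But (T) is also a unit clause — contradiction.
So every satisfying assignment has U = True.

True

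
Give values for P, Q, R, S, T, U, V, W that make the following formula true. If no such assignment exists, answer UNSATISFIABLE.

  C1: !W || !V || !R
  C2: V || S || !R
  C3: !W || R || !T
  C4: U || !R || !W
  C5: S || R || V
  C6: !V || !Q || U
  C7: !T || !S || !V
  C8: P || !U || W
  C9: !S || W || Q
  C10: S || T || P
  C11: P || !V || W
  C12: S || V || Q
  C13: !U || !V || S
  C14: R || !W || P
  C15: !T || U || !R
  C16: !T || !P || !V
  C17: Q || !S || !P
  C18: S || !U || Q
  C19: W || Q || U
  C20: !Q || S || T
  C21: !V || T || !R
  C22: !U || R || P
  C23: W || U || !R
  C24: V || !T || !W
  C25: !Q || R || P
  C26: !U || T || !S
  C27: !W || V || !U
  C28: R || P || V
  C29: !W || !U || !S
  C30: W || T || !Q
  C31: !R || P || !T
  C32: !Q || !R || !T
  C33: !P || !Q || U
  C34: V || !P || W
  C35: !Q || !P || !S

P ↦ true; Q ↦ false; R ↦ false; S ↦ false; T ↦ false; U ↦ false; V ↦ true; W ↦ true

Try W = true.
Try V = true.
(!R) alone gives R = false.
(!T) alone gives T = false.
(P) alone gives P = true.
Try Q = false.
(!S) alone gives S = false.
(!U) alone gives U = false.
This assignment satisfies each clause.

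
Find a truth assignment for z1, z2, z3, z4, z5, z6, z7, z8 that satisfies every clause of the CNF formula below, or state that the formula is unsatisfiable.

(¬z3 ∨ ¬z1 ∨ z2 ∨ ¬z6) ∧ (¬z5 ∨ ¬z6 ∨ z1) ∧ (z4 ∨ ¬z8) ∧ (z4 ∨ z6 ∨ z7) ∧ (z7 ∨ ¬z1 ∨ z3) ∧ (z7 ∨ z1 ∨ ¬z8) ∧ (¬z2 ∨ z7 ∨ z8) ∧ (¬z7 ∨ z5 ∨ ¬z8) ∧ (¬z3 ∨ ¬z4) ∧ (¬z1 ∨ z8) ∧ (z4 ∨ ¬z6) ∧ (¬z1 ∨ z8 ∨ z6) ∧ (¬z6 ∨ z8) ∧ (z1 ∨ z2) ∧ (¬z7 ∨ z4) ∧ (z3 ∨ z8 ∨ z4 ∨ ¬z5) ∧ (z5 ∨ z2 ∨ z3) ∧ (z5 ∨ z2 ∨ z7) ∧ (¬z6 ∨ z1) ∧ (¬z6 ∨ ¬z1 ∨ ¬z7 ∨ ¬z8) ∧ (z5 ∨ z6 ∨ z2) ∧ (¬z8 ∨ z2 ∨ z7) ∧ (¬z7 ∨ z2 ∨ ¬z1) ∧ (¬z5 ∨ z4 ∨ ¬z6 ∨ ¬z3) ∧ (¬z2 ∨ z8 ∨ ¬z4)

z1: True,  z2: True,  z3: False,  z4: True,  z5: True,  z6: False,  z7: True,  z8: True

Try z4 = True.
Unit clause (¬z3) forces z3 = False.
Try z7 = True.
Try z5 = True.
Try z6 = False.
Try z1 = True.
Unit clause (z8) forces z8 = True.
Unit clause (z2) forces z2 = True.
Every clause now holds.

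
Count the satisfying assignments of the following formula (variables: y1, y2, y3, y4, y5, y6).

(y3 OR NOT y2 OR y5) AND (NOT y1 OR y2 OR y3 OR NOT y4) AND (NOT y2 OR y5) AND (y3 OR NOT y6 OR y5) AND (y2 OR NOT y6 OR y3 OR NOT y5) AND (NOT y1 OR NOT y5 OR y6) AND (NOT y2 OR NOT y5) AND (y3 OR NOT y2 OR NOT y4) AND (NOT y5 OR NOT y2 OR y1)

19

There are 2^6 = 64 truth assignments over (y1, y2, y3, y4, y5, y6).
Split on y3. With y3 = true, the clauses containing y3 are satisfied and NOT y3 drops from the rest; 14 of the 2^5 = 32 assignments to the other variables satisfy what remains.
With y3 = false, by the same count on the reduced clause set, 5 assignments work.
Total: 14 + 5 = 19.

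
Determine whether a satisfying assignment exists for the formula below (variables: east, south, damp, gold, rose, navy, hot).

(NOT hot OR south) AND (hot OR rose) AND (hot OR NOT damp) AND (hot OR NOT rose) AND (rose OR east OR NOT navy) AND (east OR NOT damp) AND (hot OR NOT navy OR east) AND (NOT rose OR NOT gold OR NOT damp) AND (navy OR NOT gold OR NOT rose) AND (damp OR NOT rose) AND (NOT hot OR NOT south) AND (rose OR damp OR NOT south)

Branch on hot: set hot = false.
Unit clause (rose) forces rose = true.
That conflicts with the unit clause (NOT rose).
Backtrack on hot: now try hot = true.
Unit clause (south) forces south = true.
That conflicts with the unit clause (NOT south).
Either choice for hot ends in contradiction.
No assignment satisfies every clause.

No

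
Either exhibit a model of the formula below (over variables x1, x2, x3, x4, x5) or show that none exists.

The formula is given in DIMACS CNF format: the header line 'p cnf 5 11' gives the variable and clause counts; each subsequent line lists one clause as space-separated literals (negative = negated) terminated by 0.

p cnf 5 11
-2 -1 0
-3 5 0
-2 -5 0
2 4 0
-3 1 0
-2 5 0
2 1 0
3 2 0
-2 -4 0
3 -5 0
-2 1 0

Branch on x2: set x2 = False.
From the singleton clause (x4), x4 = True.
From the singleton clause (x1), x1 = True.
From the singleton clause (x3), x3 = True.
From the singleton clause (x5), x5 = True.
Every clause now holds.

x1 ↦ True,  x2 ↦ False,  x3 ↦ True,  x4 ↦ True,  x5 ↦ True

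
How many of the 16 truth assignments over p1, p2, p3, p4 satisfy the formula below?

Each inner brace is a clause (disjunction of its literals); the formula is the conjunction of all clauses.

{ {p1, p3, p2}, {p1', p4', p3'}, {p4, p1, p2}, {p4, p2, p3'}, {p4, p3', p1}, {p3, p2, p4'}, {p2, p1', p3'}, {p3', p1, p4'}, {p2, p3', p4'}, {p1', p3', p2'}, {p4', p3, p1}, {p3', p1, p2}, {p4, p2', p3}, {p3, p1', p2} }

1

There are 2^4 = 16 truth assignments over (p1, p2, p3, p4).
Split on p3. With p3 = 1, the clauses containing p3 are satisfied and p3' drops from the rest; 0 of the 2^3 = 8 assignments to the other variables satisfy what remains.
With p3 = 0, by the same count on the reduced clause set, 1 assignment works.
(One model: p1=T, p2=T, p3=F, p4=T.)
Total: 0 + 1 = 1.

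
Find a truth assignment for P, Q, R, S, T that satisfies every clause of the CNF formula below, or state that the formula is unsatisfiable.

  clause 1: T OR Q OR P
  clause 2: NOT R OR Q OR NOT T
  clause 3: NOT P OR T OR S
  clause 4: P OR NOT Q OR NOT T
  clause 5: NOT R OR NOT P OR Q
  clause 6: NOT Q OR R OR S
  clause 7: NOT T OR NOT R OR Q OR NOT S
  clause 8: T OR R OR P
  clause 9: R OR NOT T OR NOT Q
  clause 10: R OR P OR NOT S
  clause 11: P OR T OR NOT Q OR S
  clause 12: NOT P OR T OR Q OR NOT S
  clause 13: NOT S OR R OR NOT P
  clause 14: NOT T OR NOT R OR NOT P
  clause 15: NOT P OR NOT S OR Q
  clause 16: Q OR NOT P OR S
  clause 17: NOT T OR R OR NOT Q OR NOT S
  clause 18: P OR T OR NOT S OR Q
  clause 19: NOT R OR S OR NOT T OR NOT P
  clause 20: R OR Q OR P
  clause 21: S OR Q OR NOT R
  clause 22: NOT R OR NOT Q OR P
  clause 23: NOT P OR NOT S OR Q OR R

P ↦ true; Q ↦ true; R ↦ true; S ↦ true; T ↦ false

Try T = false.
Try Q = true.
Try P = true.
The clause (S) is unit, so S = true.
The clause (R) is unit, so R = true.
This assignment satisfies each clause.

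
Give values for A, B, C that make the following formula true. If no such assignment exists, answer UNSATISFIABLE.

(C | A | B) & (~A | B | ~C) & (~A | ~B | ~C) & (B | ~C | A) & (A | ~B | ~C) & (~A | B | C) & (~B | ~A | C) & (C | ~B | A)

Branch on C: set C = 1.
Branch on A: set A = 0.
The clause (B) is unit, so B = 1.
Now (~B) is unsatisfied and unit — conflict.
Backtrack on A: now try A = 1.
The clause (B) is unit, so B = 1.
Now (~B) is unsatisfied and unit — conflict.
Either choice for A ends in contradiction.
Backtrack on C: now try C = 0.
Branch on A: set A = 1.
The clause (B) is unit, so B = 1.
Now (~B) is unsatisfied and unit — conflict.
Backtrack on A: now try A = 0.
The clause (B) is unit, so B = 1.
Now (~B) is unsatisfied and unit — conflict.
Either choice for A ends in contradiction.
Either choice for C ends in contradiction.

UNSATISFIABLE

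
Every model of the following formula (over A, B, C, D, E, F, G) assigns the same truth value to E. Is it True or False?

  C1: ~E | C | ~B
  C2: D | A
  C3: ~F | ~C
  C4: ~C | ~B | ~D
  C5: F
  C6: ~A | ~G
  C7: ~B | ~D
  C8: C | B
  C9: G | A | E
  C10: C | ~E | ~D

False

Suppose E = 1.
(F) alone gives F = 1.
(~C) alone gives C = 0.
(~B) alone gives B = 0.
But (B) is also a unit clause — contradiction.
So every satisfying assignment has E = False.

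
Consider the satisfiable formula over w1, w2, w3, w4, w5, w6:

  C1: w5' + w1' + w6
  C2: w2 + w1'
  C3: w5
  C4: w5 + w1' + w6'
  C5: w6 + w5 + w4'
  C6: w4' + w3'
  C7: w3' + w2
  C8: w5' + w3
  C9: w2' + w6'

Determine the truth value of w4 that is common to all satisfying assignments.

Suppose w4 = 1.
(w5) alone gives w5 = 1.
(w3') alone gives w3 = 0.
That conflicts with the unit clause (w3).
So every satisfying assignment has w4 = False.

False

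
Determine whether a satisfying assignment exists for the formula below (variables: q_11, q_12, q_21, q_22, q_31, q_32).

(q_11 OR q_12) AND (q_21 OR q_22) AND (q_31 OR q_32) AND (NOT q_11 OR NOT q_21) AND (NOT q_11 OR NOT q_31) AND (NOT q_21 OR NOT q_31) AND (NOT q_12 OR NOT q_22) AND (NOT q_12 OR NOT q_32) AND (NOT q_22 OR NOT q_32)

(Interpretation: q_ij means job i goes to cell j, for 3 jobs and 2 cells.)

No, unsatisfiable

Case q_11 = true:
The clause (NOT q_21) is unit, so q_21 = false.
The clause (q_22) is unit, so q_22 = true.
The clause (NOT q_31) is unit, so q_31 = false.
The clause (q_32) is unit, so q_32 = true.
But (NOT q_32) is also a unit clause — contradiction.
That branch fails; take q_11 = false instead.
The clause (q_12) is unit, so q_12 = true.
The clause (NOT q_22) is unit, so q_22 = false.
The clause (q_21) is unit, so q_21 = true.
The clause (NOT q_31) is unit, so q_31 = false.
The clause (q_32) is unit, so q_32 = true.
But (NOT q_32) is also a unit clause — contradiction.
Either choice for q_11 ends in contradiction.
No assignment satisfies every clause.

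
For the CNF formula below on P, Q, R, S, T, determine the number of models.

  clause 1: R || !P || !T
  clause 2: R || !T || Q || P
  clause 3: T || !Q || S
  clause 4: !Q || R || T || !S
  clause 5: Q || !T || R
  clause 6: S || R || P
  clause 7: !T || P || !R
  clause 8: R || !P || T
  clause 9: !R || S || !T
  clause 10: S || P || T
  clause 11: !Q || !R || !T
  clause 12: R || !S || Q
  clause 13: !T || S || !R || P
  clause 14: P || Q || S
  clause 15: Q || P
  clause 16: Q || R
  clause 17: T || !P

3

There are 2^5 = 32 truth assignments over (P, Q, R, S, T).
Split on R. With R = true, the clauses containing R are satisfied and !R drops from the rest; 2 of the 2^4 = 16 assignments to the other variables satisfy what remains.
With R = false, by the same count on the reduced clause set, 1 assignment works.
(One model: P=F, Q=T, R=F, S=T, T=T.)
Total: 2 + 1 = 3.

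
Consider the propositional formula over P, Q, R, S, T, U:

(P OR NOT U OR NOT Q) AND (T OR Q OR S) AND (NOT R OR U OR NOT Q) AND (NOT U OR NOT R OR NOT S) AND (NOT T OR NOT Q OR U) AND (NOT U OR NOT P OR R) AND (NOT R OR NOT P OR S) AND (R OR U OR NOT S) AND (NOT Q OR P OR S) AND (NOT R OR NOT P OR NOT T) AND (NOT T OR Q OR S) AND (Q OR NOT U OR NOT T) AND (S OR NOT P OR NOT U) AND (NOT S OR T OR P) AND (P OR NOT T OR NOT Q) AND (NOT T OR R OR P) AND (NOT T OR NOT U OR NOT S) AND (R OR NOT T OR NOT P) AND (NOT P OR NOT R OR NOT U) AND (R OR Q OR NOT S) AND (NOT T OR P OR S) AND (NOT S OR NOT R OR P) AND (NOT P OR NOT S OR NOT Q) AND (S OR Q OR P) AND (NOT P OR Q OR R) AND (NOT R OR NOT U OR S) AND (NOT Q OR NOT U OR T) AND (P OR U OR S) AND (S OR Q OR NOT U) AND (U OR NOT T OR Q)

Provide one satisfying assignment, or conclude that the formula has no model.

P=true,  Q=true,  R=false,  S=false,  T=false,  U=false

Case P = true:
Case U = false:
Case R = false:
(NOT S) alone gives S = false.
(NOT T) alone gives T = false.
(Q) alone gives Q = true.
This assignment satisfies each clause.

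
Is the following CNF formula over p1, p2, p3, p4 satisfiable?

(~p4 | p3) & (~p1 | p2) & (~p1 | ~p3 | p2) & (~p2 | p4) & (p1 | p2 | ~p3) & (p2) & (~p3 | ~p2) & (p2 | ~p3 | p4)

Unit clause (p2) forces p2 = 1.
Unit clause (p4) forces p4 = 1.
Unit clause (p3) forces p3 = 1.
But (~p3) is also a unit clause — contradiction.
No assignment satisfies every clause.

No, unsatisfiable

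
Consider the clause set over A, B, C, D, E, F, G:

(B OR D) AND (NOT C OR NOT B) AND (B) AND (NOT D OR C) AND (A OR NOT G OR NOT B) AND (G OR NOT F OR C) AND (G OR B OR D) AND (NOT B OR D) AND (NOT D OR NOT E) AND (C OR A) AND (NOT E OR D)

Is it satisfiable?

Unsatisfiable

Unit clause (B) forces B = true.
Unit clause (NOT C) forces C = false.
Unit clause (NOT D) forces D = false.
That conflicts with the unit clause (D).
No assignment satisfies every clause.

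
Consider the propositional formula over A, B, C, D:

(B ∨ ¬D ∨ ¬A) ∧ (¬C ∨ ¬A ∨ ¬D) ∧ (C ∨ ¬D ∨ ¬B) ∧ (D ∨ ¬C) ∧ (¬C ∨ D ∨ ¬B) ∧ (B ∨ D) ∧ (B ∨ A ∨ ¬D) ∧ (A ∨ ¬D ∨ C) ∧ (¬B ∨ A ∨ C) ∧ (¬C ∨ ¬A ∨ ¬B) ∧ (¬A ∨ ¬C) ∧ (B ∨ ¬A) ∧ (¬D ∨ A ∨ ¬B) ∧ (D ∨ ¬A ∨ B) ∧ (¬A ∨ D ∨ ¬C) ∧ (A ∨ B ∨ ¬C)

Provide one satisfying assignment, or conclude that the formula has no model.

Case D = False:
From the singleton clause (¬C), C = False.
From the singleton clause (B), B = True.
From the singleton clause (A), A = True.
Every clause now holds.

A=True,  B=True,  C=False,  D=False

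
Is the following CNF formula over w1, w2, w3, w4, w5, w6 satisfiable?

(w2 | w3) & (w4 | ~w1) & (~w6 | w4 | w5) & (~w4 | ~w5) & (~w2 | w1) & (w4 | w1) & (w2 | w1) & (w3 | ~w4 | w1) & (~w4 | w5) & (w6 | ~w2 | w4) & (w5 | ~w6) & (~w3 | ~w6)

No, unsatisfiable

Case w2 = 1:
The clause (w1) is unit, so w1 = 1.
The clause (w4) is unit, so w4 = 1.
The clause (~w5) is unit, so w5 = 0.
That conflicts with the unit clause (w5).
So w2 must be the other value — set w2 = 0.
The clause (w3) is unit, so w3 = 1.
The clause (w1) is unit, so w1 = 1.
The clause (w4) is unit, so w4 = 1.
The clause (~w5) is unit, so w5 = 0.
That conflicts with the unit clause (w5).
Either choice for w2 ends in contradiction.
No assignment satisfies every clause.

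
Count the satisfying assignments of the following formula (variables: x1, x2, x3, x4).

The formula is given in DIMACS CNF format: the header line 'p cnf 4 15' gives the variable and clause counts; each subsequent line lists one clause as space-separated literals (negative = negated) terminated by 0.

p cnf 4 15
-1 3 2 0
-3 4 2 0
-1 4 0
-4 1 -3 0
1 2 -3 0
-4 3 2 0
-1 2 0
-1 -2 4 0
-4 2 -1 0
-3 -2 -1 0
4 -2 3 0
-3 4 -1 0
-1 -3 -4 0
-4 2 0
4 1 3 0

There are 2^4 = 16 truth assignments over (x1, x2, x3, x4).
Split on x3. With x3 = True, the clauses containing x3 are satisfied and ¬x3 drops from the rest; 1 of the 2^3 = 8 assignments to the other variables satisfy what remains.
With x3 = False, by the same count on the reduced clause set, 2 assignments work.
(One model: x1=F, x2=T, x3=F, x4=T.)
Total: 1 + 2 = 3.

3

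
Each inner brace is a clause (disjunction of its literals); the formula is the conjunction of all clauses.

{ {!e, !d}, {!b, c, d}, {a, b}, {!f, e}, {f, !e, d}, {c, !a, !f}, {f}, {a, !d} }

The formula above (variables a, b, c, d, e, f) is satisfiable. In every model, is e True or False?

Suppose e = false.
The clause (!f) is unit, so f = false.
Now (f) is unsatisfied and unit — conflict.
So every satisfying assignment has e = True.

True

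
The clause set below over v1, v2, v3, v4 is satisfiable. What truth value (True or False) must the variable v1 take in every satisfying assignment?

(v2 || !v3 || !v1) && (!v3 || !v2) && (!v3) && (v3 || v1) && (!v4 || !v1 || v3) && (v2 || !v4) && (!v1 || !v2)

True

Suppose v1 = false.
From the singleton clause (!v3), v3 = false.
Now (v3) is unsatisfied and unit — conflict.
So every satisfying assignment has v1 = True.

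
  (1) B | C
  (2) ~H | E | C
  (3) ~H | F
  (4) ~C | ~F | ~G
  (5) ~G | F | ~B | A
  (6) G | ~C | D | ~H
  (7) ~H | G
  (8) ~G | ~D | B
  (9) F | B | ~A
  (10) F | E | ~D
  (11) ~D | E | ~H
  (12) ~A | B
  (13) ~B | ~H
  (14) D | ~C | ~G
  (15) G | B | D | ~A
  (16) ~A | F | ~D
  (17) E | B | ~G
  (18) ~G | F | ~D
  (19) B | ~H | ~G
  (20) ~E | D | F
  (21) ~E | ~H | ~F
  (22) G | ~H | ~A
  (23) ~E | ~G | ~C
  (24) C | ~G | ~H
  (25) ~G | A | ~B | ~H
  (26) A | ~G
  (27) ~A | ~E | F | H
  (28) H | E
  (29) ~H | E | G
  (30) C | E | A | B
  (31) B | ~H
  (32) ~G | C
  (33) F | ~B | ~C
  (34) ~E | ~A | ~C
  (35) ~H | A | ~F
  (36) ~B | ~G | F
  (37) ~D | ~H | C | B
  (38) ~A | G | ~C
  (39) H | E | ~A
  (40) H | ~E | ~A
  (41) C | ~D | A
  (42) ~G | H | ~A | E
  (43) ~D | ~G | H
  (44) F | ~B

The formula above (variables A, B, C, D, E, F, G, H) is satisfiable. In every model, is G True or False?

False

Suppose G = 1.
Unit clause (A) forces A = 1.
Unit clause (B) forces B = 1.
Unit clause (~H) forces H = 0.
Unit clause (E) forces E = 1.
But (~E) is also a unit clause — contradiction.
So every satisfying assignment has G = False.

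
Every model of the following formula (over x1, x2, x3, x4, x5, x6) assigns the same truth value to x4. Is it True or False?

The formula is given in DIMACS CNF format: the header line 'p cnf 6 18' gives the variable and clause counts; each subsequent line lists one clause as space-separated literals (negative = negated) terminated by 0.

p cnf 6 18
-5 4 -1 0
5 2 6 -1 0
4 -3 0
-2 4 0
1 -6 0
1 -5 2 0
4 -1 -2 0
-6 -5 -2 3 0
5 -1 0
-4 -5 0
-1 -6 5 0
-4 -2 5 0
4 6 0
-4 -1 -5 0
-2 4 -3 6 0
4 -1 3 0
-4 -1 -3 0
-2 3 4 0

Suppose x4 = False.
The clause (¬x3) is unit, so x3 = False.
The clause (¬x2) is unit, so x2 = False.
The clause (x6) is unit, so x6 = True.
The clause (x1) is unit, so x1 = True.
Now (¬x1) is unsatisfied and unit — conflict.
So every satisfying assignment has x4 = True.

True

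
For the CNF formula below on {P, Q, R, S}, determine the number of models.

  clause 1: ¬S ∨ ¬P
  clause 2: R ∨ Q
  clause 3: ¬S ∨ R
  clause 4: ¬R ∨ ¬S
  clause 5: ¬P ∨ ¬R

4

There are 2^4 = 16 truth assignments over (P, Q, R, S).
Check each against the 5 clauses (columns in the order P, Q, R, S):
  F F F F  ✗ fails (R ∨ Q)
  F F F T  ✗ fails (R ∨ Q)
  F F T F  ✓ satisfies all
  F F T T  ✗ fails (¬R ∨ ¬S)
  F T F F  ✓ satisfies all
  F T F T  ✗ fails (¬S ∨ R)
  F T T F  ✓ satisfies all
  F T T T  ✗ fails (¬R ∨ ¬S)
  T F F F  ✗ fails (R ∨ Q)
  T F F T  ✗ fails (¬S ∨ ¬P)
  T F T F  ✗ fails (¬P ∨ ¬R)
  T F T T  ✗ fails (¬S ∨ ¬P)
  T T F F  ✓ satisfies all
  T T F T  ✗ fails (¬S ∨ ¬P)
  T T T F  ✗ fails (¬P ∨ ¬R)
  T T T T  ✗ fails (¬S ∨ ¬P)
4 of the 16 rows are models.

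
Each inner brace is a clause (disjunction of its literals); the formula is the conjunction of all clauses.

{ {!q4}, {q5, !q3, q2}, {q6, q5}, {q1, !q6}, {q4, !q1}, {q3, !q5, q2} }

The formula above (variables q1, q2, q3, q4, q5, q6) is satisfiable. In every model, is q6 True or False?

Suppose q6 = true.
(!q4) alone gives q4 = false.
(q1) alone gives q1 = true.
But (!q1) is also a unit clause — contradiction.
So every satisfying assignment has q6 = False.

False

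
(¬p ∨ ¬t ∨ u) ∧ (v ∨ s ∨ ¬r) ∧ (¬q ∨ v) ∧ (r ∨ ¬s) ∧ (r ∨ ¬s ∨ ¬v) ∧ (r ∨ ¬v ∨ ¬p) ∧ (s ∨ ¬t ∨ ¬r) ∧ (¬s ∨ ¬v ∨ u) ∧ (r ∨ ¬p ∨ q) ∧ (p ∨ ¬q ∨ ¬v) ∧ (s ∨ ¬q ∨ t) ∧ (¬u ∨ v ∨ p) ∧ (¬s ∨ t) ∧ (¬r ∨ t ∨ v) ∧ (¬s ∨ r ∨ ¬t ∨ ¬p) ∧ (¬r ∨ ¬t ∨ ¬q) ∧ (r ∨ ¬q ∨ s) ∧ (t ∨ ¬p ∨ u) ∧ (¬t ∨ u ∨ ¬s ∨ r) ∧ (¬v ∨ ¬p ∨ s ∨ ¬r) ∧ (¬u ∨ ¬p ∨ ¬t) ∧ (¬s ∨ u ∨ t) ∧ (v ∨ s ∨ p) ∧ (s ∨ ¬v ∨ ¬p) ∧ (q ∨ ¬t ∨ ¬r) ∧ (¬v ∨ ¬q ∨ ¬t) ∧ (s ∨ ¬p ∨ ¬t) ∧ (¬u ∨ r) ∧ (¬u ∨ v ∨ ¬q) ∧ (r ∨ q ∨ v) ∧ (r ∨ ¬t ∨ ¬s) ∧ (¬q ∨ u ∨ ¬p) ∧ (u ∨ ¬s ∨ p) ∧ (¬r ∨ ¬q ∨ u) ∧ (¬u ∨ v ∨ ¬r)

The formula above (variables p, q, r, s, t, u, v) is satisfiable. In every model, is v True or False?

Suppose v = False.
(¬q) alone gives q = False.
(r) alone gives r = True.
(s) alone gives s = True.
(t) alone gives t = True.
But (¬t) is also a unit clause — contradiction.
So every satisfying assignment has v = True.

True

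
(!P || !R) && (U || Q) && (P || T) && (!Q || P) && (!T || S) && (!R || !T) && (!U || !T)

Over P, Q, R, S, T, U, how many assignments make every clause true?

There are 2^6 = 64 truth assignments over (P, Q, R, S, T, U).
Split on U. With U = true, the clauses containing U are satisfied and !U drops from the rest; 4 of the 2^5 = 32 assignments to the other variables satisfy what remains.
With U = false, by the same count on the reduced clause set, 3 assignments work.
(One model: P=T, Q=F, R=F, S=F, T=F, U=T.)
Total: 4 + 3 = 7.

7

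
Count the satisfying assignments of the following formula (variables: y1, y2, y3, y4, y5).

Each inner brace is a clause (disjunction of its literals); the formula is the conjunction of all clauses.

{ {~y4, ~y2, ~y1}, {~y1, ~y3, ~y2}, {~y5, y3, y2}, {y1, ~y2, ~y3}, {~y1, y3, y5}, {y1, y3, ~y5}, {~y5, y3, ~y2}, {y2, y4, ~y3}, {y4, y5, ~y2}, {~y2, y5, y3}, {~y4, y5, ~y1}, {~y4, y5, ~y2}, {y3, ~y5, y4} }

5

There are 2^5 = 32 truth assignments over (y1, y2, y3, y4, y5).
Split on y4. With y4 = 1, the clauses containing y4 are satisfied and ~y4 drops from the rest; 4 of the 2^4 = 16 assignments to the other variables satisfy what remains.
With y4 = 0, by the same count on the reduced clause set, 1 assignment works.
(One model: y1=F, y2=F, y3=F, y4=F, y5=F.)
Total: 4 + 1 = 5.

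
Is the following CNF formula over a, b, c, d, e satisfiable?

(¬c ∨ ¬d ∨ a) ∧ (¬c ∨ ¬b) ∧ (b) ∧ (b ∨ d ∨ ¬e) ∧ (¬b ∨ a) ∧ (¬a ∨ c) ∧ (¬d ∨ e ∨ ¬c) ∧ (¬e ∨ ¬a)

The clause (b) is unit, so b = True.
The clause (¬c) is unit, so c = False.
The clause (a) is unit, so a = True.
Now (¬a) is unsatisfied and unit — conflict.
No assignment satisfies every clause.

No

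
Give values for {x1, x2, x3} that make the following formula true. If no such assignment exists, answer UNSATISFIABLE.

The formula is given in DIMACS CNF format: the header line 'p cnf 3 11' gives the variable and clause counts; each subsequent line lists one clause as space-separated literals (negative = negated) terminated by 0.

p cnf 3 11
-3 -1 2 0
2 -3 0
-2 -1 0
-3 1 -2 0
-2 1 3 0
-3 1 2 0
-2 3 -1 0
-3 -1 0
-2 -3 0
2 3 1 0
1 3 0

x1=True; x2=False; x3=False

Branch on x2: set x2 = False.
From the singleton clause (¬x3), x3 = False.
From the singleton clause (x1), x1 = True.
Every clause now holds.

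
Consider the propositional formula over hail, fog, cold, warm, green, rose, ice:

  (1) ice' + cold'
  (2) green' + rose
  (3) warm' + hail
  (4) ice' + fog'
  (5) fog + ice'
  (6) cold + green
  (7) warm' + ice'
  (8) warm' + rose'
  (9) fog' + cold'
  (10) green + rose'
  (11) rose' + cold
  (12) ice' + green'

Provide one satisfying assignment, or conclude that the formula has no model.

Try ice = 0.
Try green = 0.
From the singleton clause (cold), cold = 1.
From the singleton clause (fog'), fog = 0.
From the singleton clause (rose'), rose = 0.
Try warm = 0.
Every clause is now satisfied; hail is unconstrained.

hail: 1, fog: 0, cold: 1, warm: 0, green: 0, rose: 0, ice: 0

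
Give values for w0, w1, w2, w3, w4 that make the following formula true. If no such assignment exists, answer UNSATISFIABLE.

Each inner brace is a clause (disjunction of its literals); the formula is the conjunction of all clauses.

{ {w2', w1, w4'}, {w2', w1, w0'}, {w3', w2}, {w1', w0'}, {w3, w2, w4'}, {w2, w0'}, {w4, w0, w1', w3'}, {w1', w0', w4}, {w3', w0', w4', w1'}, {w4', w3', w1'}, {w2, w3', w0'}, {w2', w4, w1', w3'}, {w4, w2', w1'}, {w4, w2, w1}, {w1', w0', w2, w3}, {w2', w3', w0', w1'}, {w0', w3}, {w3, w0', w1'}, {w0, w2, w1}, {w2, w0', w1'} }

w0 ↦ 0; w1 ↦ 0; w2 ↦ 1; w3 ↦ 0; w4 ↦ 0

Suppose w3 = 0.
(w0') alone gives w0 = 0.
Suppose w2 = 1.
Suppose w1 = 0.
(w4') alone gives w4 = 0.
This assignment satisfies each clause.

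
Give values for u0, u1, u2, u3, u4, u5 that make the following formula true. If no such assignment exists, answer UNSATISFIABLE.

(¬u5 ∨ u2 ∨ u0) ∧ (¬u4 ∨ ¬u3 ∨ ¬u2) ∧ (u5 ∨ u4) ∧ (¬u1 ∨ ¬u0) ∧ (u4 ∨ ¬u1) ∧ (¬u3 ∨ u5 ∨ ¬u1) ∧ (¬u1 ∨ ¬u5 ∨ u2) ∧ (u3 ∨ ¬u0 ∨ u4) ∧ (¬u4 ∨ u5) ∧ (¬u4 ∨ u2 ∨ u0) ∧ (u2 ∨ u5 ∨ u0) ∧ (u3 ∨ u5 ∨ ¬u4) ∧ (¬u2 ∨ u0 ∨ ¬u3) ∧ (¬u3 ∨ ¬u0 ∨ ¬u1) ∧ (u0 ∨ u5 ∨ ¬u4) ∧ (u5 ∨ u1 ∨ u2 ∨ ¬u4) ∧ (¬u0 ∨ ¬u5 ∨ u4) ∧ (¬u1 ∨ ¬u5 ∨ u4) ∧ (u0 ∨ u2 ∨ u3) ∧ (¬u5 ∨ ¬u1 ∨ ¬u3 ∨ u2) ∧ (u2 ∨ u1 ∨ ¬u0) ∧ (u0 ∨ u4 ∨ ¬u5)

Try u5 = True.
Try u2 = True.
Try u4 = True.
From the singleton clause (¬u3), u3 = False.
Try u1 = True.
From the singleton clause (¬u0), u0 = False.
All clauses are satisfied.

u0: False, u1: True, u2: True, u3: False, u4: True, u5: True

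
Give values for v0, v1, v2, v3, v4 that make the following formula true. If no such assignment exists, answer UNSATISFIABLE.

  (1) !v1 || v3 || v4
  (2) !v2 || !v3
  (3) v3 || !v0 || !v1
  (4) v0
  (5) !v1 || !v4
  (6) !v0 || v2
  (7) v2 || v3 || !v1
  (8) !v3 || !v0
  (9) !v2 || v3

From the singleton clause (v0), v0 = true.
From the singleton clause (v2), v2 = true.
From the singleton clause (!v3), v3 = false.
But (v3) is also a unit clause — contradiction.

UNSATISFIABLE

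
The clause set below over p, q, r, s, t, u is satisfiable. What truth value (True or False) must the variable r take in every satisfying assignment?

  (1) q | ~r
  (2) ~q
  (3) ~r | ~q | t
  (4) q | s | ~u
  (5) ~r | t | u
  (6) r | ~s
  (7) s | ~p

Suppose r = 1.
Unit clause (q) forces q = 1.
But (~q) is also a unit clause — contradiction.
So every satisfying assignment has r = False.

False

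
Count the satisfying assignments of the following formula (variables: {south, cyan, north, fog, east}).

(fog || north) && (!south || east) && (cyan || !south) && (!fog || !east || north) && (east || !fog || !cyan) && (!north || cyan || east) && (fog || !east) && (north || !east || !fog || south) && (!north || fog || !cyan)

There are 2^5 = 32 truth assignments over (south, cyan, north, fog, east).
Split on cyan. With cyan = true, the clauses containing cyan are satisfied and !cyan drops from the rest; 2 of the 2^4 = 16 assignments to the other variables satisfy what remains.
With cyan = false, by the same count on the reduced clause set, 2 assignments work.
(One model: south=F, cyan=F, north=F, fog=T, east=F.)
Total: 2 + 2 = 4.

4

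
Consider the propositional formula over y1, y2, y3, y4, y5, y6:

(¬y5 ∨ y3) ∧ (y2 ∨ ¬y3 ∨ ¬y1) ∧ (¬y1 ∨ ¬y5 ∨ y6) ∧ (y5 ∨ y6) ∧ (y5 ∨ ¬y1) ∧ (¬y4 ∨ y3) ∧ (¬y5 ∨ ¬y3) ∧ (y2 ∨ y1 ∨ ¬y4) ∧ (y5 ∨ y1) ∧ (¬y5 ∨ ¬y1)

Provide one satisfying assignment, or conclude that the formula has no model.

Try y5 = False.
The clause (y6) is unit, so y6 = True.
The clause (¬y1) is unit, so y1 = False.
But (y1) is also a unit clause — contradiction.
So y5 must be the other value — set y5 = True.
The clause (y3) is unit, so y3 = True.
But (¬y3) is also a unit clause — contradiction.
Both values of y5 lead to a conflict.

UNSATISFIABLE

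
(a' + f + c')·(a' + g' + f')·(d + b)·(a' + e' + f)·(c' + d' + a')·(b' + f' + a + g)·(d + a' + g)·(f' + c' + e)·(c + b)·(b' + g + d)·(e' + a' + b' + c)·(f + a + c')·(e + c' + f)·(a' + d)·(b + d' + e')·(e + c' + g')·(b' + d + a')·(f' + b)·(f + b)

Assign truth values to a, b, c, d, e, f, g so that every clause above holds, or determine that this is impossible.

Case d = 0:
The clause (b) is unit, so b = 1.
The clause (g) is unit, so g = 1.
The clause (a') is unit, so a = 0.
Case f = 1:
Case c = 0:
No clause remains; e is free.

a=0; b=1; c=0; d=0; e=1; f=1; g=1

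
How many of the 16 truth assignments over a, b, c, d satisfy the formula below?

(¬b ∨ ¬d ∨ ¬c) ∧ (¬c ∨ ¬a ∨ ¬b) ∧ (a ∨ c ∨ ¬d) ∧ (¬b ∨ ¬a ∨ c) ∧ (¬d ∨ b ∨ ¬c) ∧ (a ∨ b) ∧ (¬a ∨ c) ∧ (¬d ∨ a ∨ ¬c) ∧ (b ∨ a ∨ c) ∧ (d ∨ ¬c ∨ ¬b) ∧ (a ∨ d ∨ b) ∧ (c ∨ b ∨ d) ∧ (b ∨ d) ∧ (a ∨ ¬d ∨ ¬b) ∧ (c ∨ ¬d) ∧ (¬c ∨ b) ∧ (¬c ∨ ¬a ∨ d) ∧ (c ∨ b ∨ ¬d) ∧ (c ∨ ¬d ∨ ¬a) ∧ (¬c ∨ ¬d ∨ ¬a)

1

There are 2^4 = 16 truth assignments over (a, b, c, d).
Check each against the 20 clauses (columns in the order a, b, c, d):
  F F F F  ✗ fails (a ∨ b)
  F F F T  ✗ fails (a ∨ c ∨ ¬d)
  F F T F  ✗ fails (a ∨ b)
  F F T T  ✗ fails (¬d ∨ b ∨ ¬c)
  F T F F  ✓ satisfies all
  F T F T  ✗ fails (a ∨ c ∨ ¬d)
  F T T F  ✗ fails (d ∨ ¬c ∨ ¬b)
  F T T T  ✗ fails (¬b ∨ ¬d ∨ ¬c)
  T F F F  ✗ fails (¬a ∨ c)
  T F F T  ✗ fails (¬a ∨ c)
  T F T F  ✗ fails (b ∨ d)
  T F T T  ✗ fails (¬d ∨ b ∨ ¬c)
  T T F F  ✗ fails (¬b ∨ ¬a ∨ c)
  T T F T  ✗ fails (¬b ∨ ¬a ∨ c)
  T T T F  ✗ fails (¬c ∨ ¬a ∨ ¬b)
  T T T T  ✗ fails (¬b ∨ ¬d ∨ ¬c)
1 of the 16 rows is a model.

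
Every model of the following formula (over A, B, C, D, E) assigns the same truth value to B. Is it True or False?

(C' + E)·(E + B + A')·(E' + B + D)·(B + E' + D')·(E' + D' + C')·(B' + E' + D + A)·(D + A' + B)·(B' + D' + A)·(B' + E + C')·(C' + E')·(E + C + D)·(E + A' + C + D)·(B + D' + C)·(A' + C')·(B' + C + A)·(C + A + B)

True

Suppose B = 0.
Case C = 0:
(D') alone gives D = 0.
(E') alone gives E = 0.
Now (E) is unsatisfied and unit — conflict.
Backtrack on C: now try C = 1.
(E) alone gives E = 1.
Now (E') is unsatisfied and unit — conflict.
Neither C = 1 nor C = 0 works.
So every satisfying assignment has B = True.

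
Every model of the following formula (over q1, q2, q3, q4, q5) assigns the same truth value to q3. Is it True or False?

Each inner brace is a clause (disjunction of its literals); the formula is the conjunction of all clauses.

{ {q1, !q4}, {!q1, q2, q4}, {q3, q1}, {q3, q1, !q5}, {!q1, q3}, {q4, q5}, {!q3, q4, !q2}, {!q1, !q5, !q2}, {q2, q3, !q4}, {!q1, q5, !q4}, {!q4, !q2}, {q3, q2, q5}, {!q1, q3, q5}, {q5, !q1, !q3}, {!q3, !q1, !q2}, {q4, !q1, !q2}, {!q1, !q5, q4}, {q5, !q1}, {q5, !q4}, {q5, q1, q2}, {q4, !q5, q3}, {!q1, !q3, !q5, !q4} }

Suppose q3 = false.
From the singleton clause (q1), q1 = true.
But (!q1) is also a unit clause — contradiction.
So every satisfying assignment has q3 = True.

True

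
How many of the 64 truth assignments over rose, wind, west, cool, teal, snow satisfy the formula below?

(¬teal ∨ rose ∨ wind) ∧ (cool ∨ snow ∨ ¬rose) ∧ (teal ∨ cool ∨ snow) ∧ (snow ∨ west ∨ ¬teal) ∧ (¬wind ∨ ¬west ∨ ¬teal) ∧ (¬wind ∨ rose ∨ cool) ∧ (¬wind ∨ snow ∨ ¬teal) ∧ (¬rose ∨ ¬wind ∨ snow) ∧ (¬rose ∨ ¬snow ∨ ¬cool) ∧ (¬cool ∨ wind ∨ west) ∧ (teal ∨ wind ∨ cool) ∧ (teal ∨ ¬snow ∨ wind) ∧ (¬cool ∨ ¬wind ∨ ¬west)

There are 2^6 = 64 truth assignments over (rose, wind, west, cool, teal, snow).
Split on wind. With wind = True, the clauses containing wind are satisfied and ¬wind drops from the rest; 6 of the 2^5 = 32 assignments to the other variables satisfy what remains.
With wind = False, by the same count on the reduced clause set, 5 assignments work.
Total: 6 + 5 = 11.

11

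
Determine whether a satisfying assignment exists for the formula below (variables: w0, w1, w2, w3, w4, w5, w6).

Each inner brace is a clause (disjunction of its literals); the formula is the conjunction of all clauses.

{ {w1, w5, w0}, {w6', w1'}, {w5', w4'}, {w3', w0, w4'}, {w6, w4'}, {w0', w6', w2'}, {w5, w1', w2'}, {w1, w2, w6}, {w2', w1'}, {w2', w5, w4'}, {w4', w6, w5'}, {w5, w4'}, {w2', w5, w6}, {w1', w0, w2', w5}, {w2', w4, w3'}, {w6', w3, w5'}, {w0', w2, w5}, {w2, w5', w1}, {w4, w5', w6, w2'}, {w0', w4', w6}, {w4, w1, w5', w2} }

Try w6 = 0.
From the singleton clause (w4'), w4 = 0.
Try w1 = 1.
From the singleton clause (w2'), w2 = 0.
Try w0 = 1.
From the singleton clause (w5), w5 = 1.
Every clause is now satisfied; w3 is unconstrained.
A satisfying assignment: w0 ↦ 1; w1 ↦ 1; w2 ↦ 0; w3 ↦ 0; w4 ↦ 0; w5 ↦ 1; w6 ↦ 0.

Satisfiable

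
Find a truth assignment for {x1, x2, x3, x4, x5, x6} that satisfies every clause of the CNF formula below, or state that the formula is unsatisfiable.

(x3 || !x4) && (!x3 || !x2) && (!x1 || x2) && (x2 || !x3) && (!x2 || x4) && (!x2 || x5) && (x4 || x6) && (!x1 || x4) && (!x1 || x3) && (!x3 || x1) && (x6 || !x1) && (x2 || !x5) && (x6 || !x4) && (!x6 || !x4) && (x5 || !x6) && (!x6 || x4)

Branch on x3: set x3 = true.
The clause (!x2) is unit, so x2 = false.
But (x2) is also a unit clause — contradiction.
Backtrack on x3: now try x3 = false.
The clause (!x4) is unit, so x4 = false.
The clause (!x2) is unit, so x2 = false.
The clause (!x1) is unit, so x1 = false.
The clause (x6) is unit, so x6 = true.
But (!x6) is also a unit clause — contradiction.
Either choice for x3 ends in contradiction.

UNSATISFIABLE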